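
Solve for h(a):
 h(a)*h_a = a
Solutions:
 h(a) = -sqrt(C1 + a^2)
 h(a) = sqrt(C1 + a^2)


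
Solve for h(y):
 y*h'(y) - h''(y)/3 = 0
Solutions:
 h(y) = C1 + C2*erfi(sqrt(6)*y/2)


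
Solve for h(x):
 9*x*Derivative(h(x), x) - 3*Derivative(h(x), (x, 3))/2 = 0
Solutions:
 h(x) = C1 + Integral(C2*airyai(6^(1/3)*x) + C3*airybi(6^(1/3)*x), x)


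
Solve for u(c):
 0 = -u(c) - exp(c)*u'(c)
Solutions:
 u(c) = C1*exp(exp(-c))


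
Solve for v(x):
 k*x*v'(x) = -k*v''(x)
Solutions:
 v(x) = C1 + C2*erf(sqrt(2)*x/2)


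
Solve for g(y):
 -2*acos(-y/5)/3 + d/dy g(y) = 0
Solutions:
 g(y) = C1 + 2*y*acos(-y/5)/3 + 2*sqrt(25 - y^2)/3


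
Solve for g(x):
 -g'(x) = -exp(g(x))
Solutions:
 g(x) = log(-1/(C1 + x))


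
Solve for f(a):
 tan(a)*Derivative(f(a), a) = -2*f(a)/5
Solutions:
 f(a) = C1/sin(a)^(2/5)


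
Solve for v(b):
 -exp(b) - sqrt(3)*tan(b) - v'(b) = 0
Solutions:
 v(b) = C1 - exp(b) + sqrt(3)*log(cos(b))


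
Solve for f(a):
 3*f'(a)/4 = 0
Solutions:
 f(a) = C1


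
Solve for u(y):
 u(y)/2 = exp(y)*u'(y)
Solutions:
 u(y) = C1*exp(-exp(-y)/2)


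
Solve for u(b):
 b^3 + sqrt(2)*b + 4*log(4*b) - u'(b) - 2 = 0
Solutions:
 u(b) = C1 + b^4/4 + sqrt(2)*b^2/2 + 4*b*log(b) - 6*b + b*log(256)


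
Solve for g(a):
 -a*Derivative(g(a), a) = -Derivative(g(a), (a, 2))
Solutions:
 g(a) = C1 + C2*erfi(sqrt(2)*a/2)


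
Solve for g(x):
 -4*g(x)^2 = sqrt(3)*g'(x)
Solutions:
 g(x) = 3/(C1 + 4*sqrt(3)*x)


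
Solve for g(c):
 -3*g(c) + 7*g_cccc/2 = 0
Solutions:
 g(c) = C1*exp(-6^(1/4)*7^(3/4)*c/7) + C2*exp(6^(1/4)*7^(3/4)*c/7) + C3*sin(6^(1/4)*7^(3/4)*c/7) + C4*cos(6^(1/4)*7^(3/4)*c/7)


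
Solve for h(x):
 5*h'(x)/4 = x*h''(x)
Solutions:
 h(x) = C1 + C2*x^(9/4)


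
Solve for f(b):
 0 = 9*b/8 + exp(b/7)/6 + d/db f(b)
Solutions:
 f(b) = C1 - 9*b^2/16 - 7*exp(b/7)/6


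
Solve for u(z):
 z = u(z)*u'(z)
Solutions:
 u(z) = -sqrt(C1 + z^2)
 u(z) = sqrt(C1 + z^2)


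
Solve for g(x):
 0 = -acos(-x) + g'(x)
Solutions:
 g(x) = C1 + x*acos(-x) + sqrt(1 - x^2)


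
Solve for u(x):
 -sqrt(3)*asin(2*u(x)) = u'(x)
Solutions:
 Integral(1/asin(2*_y), (_y, u(x))) = C1 - sqrt(3)*x


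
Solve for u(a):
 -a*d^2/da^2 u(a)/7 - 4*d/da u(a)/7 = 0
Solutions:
 u(a) = C1 + C2/a^3


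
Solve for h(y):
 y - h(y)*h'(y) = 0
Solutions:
 h(y) = -sqrt(C1 + y^2)
 h(y) = sqrt(C1 + y^2)


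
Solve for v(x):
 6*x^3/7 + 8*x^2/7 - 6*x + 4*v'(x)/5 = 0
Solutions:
 v(x) = C1 - 15*x^4/56 - 10*x^3/21 + 15*x^2/4


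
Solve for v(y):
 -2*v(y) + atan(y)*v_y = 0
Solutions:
 v(y) = C1*exp(2*Integral(1/atan(y), y))


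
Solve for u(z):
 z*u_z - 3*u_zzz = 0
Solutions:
 u(z) = C1 + Integral(C2*airyai(3^(2/3)*z/3) + C3*airybi(3^(2/3)*z/3), z)


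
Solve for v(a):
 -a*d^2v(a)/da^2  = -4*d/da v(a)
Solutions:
 v(a) = C1 + C2*a^5


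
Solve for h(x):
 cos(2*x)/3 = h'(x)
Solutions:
 h(x) = C1 + sin(2*x)/6


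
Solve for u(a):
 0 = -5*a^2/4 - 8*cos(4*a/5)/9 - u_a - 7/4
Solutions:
 u(a) = C1 - 5*a^3/12 - 7*a/4 - 10*sin(4*a/5)/9


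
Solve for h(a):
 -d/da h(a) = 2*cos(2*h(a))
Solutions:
 h(a) = -asin((C1 + exp(8*a))/(C1 - exp(8*a)))/2 + pi/2
 h(a) = asin((C1 + exp(8*a))/(C1 - exp(8*a)))/2


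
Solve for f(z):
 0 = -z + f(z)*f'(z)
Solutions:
 f(z) = -sqrt(C1 + z^2)
 f(z) = sqrt(C1 + z^2)


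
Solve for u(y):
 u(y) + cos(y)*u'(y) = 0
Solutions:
 u(y) = C1*sqrt(sin(y) - 1)/sqrt(sin(y) + 1)


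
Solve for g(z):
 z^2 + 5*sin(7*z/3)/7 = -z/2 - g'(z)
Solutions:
 g(z) = C1 - z^3/3 - z^2/4 + 15*cos(7*z/3)/49


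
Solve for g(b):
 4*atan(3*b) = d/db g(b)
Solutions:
 g(b) = C1 + 4*b*atan(3*b) - 2*log(9*b^2 + 1)/3


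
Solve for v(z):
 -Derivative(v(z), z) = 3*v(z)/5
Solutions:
 v(z) = C1*exp(-3*z/5)


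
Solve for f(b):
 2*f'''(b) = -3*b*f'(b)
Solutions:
 f(b) = C1 + Integral(C2*airyai(-2^(2/3)*3^(1/3)*b/2) + C3*airybi(-2^(2/3)*3^(1/3)*b/2), b)


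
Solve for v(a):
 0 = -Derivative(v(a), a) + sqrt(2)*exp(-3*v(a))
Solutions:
 v(a) = log(C1 + 3*sqrt(2)*a)/3
 v(a) = log((-3^(1/3) - 3^(5/6)*I)*(C1 + sqrt(2)*a)^(1/3)/2)
 v(a) = log((-3^(1/3) + 3^(5/6)*I)*(C1 + sqrt(2)*a)^(1/3)/2)


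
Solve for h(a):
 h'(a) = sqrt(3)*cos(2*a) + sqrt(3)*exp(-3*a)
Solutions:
 h(a) = C1 + sqrt(3)*sin(2*a)/2 - sqrt(3)*exp(-3*a)/3


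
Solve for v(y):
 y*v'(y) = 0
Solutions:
 v(y) = C1


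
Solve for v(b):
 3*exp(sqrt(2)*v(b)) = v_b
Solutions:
 v(b) = sqrt(2)*(2*log(-1/(C1 + 3*b)) - log(2))/4


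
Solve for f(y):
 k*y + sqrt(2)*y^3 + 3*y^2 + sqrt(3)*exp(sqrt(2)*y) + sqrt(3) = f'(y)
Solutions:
 f(y) = C1 + k*y^2/2 + sqrt(2)*y^4/4 + y^3 + sqrt(3)*y + sqrt(6)*exp(sqrt(2)*y)/2


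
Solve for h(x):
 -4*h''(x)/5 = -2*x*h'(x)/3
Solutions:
 h(x) = C1 + C2*erfi(sqrt(15)*x/6)


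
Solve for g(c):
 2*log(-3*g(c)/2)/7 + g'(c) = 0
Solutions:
 7*Integral(1/(log(-_y) - log(2) + log(3)), (_y, g(c)))/2 = C1 - c


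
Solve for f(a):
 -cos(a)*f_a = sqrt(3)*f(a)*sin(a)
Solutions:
 f(a) = C1*cos(a)^(sqrt(3))


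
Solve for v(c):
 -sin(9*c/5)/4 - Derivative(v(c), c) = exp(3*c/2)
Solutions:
 v(c) = C1 - 2*exp(3*c/2)/3 + 5*cos(9*c/5)/36


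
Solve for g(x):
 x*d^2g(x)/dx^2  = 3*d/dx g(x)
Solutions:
 g(x) = C1 + C2*x^4


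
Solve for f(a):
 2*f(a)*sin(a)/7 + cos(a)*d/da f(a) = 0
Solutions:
 f(a) = C1*cos(a)^(2/7)


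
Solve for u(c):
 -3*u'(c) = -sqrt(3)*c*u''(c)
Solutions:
 u(c) = C1 + C2*c^(1 + sqrt(3))


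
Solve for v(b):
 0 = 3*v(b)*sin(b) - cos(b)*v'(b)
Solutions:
 v(b) = C1/cos(b)^3


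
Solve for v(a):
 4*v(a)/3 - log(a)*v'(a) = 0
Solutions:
 v(a) = C1*exp(4*li(a)/3)


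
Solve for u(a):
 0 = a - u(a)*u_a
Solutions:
 u(a) = -sqrt(C1 + a^2)
 u(a) = sqrt(C1 + a^2)


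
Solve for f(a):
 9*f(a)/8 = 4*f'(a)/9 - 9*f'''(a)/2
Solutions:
 f(a) = C1*exp(3^(1/3)*a*(32*3^(1/3)/(sqrt(42948417) + 6561)^(1/3) + (sqrt(42948417) + 6561)^(1/3))/108)*sin(3^(1/6)*a*(-3^(2/3)*(sqrt(42948417) + 6561)^(1/3) + 96/(sqrt(42948417) + 6561)^(1/3))/108) + C2*exp(3^(1/3)*a*(32*3^(1/3)/(sqrt(42948417) + 6561)^(1/3) + (sqrt(42948417) + 6561)^(1/3))/108)*cos(3^(1/6)*a*(-3^(2/3)*(sqrt(42948417) + 6561)^(1/3) + 96/(sqrt(42948417) + 6561)^(1/3))/108) + C3*exp(-3^(1/3)*a*(32*3^(1/3)/(sqrt(42948417) + 6561)^(1/3) + (sqrt(42948417) + 6561)^(1/3))/54)


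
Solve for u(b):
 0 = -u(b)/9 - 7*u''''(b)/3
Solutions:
 u(b) = (C1*sin(sqrt(2)*21^(3/4)*b/42) + C2*cos(sqrt(2)*21^(3/4)*b/42))*exp(-sqrt(2)*21^(3/4)*b/42) + (C3*sin(sqrt(2)*21^(3/4)*b/42) + C4*cos(sqrt(2)*21^(3/4)*b/42))*exp(sqrt(2)*21^(3/4)*b/42)


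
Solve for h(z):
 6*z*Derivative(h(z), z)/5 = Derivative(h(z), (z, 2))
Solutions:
 h(z) = C1 + C2*erfi(sqrt(15)*z/5)


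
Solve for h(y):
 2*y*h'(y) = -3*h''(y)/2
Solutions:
 h(y) = C1 + C2*erf(sqrt(6)*y/3)


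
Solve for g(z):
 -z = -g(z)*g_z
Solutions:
 g(z) = -sqrt(C1 + z^2)
 g(z) = sqrt(C1 + z^2)


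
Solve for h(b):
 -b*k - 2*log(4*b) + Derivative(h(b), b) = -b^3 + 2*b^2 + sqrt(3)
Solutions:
 h(b) = C1 - b^4/4 + 2*b^3/3 + b^2*k/2 + 2*b*log(b) - 2*b + sqrt(3)*b + b*log(16)


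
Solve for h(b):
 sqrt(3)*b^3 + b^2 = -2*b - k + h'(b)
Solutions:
 h(b) = C1 + sqrt(3)*b^4/4 + b^3/3 + b^2 + b*k


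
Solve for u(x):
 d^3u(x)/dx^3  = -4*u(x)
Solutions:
 u(x) = C3*exp(-2^(2/3)*x) + (C1*sin(2^(2/3)*sqrt(3)*x/2) + C2*cos(2^(2/3)*sqrt(3)*x/2))*exp(2^(2/3)*x/2)


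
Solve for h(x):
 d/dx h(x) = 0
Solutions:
 h(x) = C1


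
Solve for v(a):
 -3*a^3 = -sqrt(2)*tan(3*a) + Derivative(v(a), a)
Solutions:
 v(a) = C1 - 3*a^4/4 - sqrt(2)*log(cos(3*a))/3


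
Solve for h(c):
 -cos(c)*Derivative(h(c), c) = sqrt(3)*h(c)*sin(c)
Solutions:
 h(c) = C1*cos(c)^(sqrt(3))


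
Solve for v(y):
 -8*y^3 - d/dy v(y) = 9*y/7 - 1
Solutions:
 v(y) = C1 - 2*y^4 - 9*y^2/14 + y


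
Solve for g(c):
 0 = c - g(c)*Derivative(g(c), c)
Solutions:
 g(c) = -sqrt(C1 + c^2)
 g(c) = sqrt(C1 + c^2)


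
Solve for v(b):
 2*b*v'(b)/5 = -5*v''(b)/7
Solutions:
 v(b) = C1 + C2*erf(sqrt(7)*b/5)


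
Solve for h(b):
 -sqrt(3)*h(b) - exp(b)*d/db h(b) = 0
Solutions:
 h(b) = C1*exp(sqrt(3)*exp(-b))


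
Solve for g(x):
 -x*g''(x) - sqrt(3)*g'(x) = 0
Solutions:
 g(x) = C1 + C2*x^(1 - sqrt(3))


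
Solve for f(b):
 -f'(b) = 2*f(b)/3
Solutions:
 f(b) = C1*exp(-2*b/3)


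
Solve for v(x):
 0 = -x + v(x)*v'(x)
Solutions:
 v(x) = -sqrt(C1 + x^2)
 v(x) = sqrt(C1 + x^2)


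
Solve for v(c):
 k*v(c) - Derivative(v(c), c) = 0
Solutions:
 v(c) = C1*exp(c*k)


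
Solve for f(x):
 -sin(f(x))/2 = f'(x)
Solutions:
 f(x) = -acos((-C1 - exp(x))/(C1 - exp(x))) + 2*pi
 f(x) = acos((-C1 - exp(x))/(C1 - exp(x)))


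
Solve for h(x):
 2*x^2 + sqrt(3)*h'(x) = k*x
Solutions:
 h(x) = C1 + sqrt(3)*k*x^2/6 - 2*sqrt(3)*x^3/9


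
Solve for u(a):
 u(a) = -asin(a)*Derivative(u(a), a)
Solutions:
 u(a) = C1*exp(-Integral(1/asin(a), a))


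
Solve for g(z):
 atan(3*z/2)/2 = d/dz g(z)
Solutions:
 g(z) = C1 + z*atan(3*z/2)/2 - log(9*z^2 + 4)/6


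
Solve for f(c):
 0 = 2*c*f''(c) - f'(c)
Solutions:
 f(c) = C1 + C2*c^(3/2)


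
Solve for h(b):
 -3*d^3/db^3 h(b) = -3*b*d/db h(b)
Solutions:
 h(b) = C1 + Integral(C2*airyai(b) + C3*airybi(b), b)


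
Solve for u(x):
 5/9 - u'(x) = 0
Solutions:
 u(x) = C1 + 5*x/9


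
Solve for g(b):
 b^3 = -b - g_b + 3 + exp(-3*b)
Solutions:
 g(b) = C1 - b^4/4 - b^2/2 + 3*b - exp(-3*b)/3


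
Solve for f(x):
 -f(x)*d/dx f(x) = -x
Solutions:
 f(x) = -sqrt(C1 + x^2)
 f(x) = sqrt(C1 + x^2)


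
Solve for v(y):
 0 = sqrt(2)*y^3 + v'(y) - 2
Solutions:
 v(y) = C1 - sqrt(2)*y^4/4 + 2*y


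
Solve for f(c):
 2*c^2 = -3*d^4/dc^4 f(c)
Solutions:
 f(c) = C1 + C2*c + C3*c^2 + C4*c^3 - c^6/540


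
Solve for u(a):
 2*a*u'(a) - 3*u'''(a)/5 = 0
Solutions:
 u(a) = C1 + Integral(C2*airyai(10^(1/3)*3^(2/3)*a/3) + C3*airybi(10^(1/3)*3^(2/3)*a/3), a)


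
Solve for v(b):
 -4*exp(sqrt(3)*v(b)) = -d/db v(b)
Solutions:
 v(b) = sqrt(3)*(2*log(-1/(C1 + 4*b)) - log(3))/6


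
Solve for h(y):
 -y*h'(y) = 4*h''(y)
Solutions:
 h(y) = C1 + C2*erf(sqrt(2)*y/4)


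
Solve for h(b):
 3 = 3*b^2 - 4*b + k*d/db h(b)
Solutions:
 h(b) = C1 - b^3/k + 2*b^2/k + 3*b/k


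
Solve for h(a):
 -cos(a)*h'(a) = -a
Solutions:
 h(a) = C1 + Integral(a/cos(a), a)


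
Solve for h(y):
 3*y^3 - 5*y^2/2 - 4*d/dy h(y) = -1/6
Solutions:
 h(y) = C1 + 3*y^4/16 - 5*y^3/24 + y/24


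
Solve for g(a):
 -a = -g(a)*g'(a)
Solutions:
 g(a) = -sqrt(C1 + a^2)
 g(a) = sqrt(C1 + a^2)


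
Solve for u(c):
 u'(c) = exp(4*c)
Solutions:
 u(c) = C1 + exp(4*c)/4


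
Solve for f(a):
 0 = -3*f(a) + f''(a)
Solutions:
 f(a) = C1*exp(-sqrt(3)*a) + C2*exp(sqrt(3)*a)


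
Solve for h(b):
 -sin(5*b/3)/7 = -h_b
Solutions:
 h(b) = C1 - 3*cos(5*b/3)/35


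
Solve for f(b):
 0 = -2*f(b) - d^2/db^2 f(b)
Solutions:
 f(b) = C1*sin(sqrt(2)*b) + C2*cos(sqrt(2)*b)


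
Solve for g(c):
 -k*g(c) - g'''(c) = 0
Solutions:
 g(c) = C1*exp(c*(-k)^(1/3)) + C2*exp(c*(-k)^(1/3)*(-1 + sqrt(3)*I)/2) + C3*exp(-c*(-k)^(1/3)*(1 + sqrt(3)*I)/2)


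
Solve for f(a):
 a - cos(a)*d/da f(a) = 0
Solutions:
 f(a) = C1 + Integral(a/cos(a), a)


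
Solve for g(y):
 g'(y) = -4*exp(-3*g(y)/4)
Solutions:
 g(y) = 4*log(C1 - 3*y)/3
 g(y) = 4*log((-1 - sqrt(3)*I)*(C1 - 3*y)^(1/3)/2)
 g(y) = 4*log((-1 + sqrt(3)*I)*(C1 - 3*y)^(1/3)/2)


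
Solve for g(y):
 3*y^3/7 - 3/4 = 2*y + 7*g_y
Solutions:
 g(y) = C1 + 3*y^4/196 - y^2/7 - 3*y/28


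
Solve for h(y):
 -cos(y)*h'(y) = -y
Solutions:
 h(y) = C1 + Integral(y/cos(y), y)


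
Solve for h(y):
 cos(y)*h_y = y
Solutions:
 h(y) = C1 + Integral(y/cos(y), y)


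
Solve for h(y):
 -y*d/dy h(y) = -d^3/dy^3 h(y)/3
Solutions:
 h(y) = C1 + Integral(C2*airyai(3^(1/3)*y) + C3*airybi(3^(1/3)*y), y)


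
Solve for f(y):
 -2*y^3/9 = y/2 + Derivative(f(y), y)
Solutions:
 f(y) = C1 - y^4/18 - y^2/4


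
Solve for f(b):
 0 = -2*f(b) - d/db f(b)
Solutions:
 f(b) = C1*exp(-2*b)


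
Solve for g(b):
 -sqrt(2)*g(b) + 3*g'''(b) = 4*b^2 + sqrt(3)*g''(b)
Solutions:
 g(b) = C1*exp(b*(-12^(1/3)*(2*sqrt(3) + 81*sqrt(2) + sqrt(-12 + (2*sqrt(3) + 81*sqrt(2))^2))^(1/3) - 2*18^(1/3)/(2*sqrt(3) + 81*sqrt(2) + sqrt(-12 + (2*sqrt(3) + 81*sqrt(2))^2))^(1/3) + 4*sqrt(3))/36)*sin(2^(1/3)*3^(1/6)*b*(-2^(1/3)*3^(2/3)*(2*sqrt(3) + 81*sqrt(2) + sqrt(-12 + (2*sqrt(3) + 81*sqrt(2))^2))^(1/3) + 6/(2*sqrt(3) + 81*sqrt(2) + sqrt(-12 + (2*sqrt(3) + 81*sqrt(2))^2))^(1/3))/36) + C2*exp(b*(-12^(1/3)*(2*sqrt(3) + 81*sqrt(2) + sqrt(-12 + (2*sqrt(3) + 81*sqrt(2))^2))^(1/3) - 2*18^(1/3)/(2*sqrt(3) + 81*sqrt(2) + sqrt(-12 + (2*sqrt(3) + 81*sqrt(2))^2))^(1/3) + 4*sqrt(3))/36)*cos(2^(1/3)*3^(1/6)*b*(-2^(1/3)*3^(2/3)*(2*sqrt(3) + 81*sqrt(2) + sqrt(-12 + (2*sqrt(3) + 81*sqrt(2))^2))^(1/3) + 6/(2*sqrt(3) + 81*sqrt(2) + sqrt(-12 + (2*sqrt(3) + 81*sqrt(2))^2))^(1/3))/36) + C3*exp(b*(2*18^(1/3)/(2*sqrt(3) + 81*sqrt(2) + sqrt(-12 + (2*sqrt(3) + 81*sqrt(2))^2))^(1/3) + 2*sqrt(3) + 12^(1/3)*(2*sqrt(3) + 81*sqrt(2) + sqrt(-12 + (2*sqrt(3) + 81*sqrt(2))^2))^(1/3))/18) - 2*sqrt(2)*b^2 + 4*sqrt(3)


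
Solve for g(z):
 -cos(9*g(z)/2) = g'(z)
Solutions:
 g(z) = -2*asin((C1 + exp(9*z))/(C1 - exp(9*z)))/9 + 2*pi/9
 g(z) = 2*asin((C1 + exp(9*z))/(C1 - exp(9*z)))/9


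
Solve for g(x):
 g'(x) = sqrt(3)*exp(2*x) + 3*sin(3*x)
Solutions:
 g(x) = C1 + sqrt(3)*exp(2*x)/2 - cos(3*x)


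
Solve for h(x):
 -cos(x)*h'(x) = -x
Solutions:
 h(x) = C1 + Integral(x/cos(x), x)


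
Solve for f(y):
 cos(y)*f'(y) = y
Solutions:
 f(y) = C1 + Integral(y/cos(y), y)


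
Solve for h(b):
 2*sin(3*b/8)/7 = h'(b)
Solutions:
 h(b) = C1 - 16*cos(3*b/8)/21


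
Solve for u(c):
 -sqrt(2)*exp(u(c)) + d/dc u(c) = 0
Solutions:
 u(c) = log(-1/(C1 + sqrt(2)*c))


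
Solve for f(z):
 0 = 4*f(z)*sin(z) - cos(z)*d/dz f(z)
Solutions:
 f(z) = C1/cos(z)^4


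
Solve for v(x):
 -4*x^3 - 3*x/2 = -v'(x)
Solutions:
 v(x) = C1 + x^4 + 3*x^2/4


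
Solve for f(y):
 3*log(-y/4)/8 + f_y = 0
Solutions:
 f(y) = C1 - 3*y*log(-y)/8 + 3*y*(1 + 2*log(2))/8


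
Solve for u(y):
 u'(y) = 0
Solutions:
 u(y) = C1


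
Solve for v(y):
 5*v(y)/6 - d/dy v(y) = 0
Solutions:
 v(y) = C1*exp(5*y/6)


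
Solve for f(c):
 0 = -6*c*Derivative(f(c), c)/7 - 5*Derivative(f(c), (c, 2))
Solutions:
 f(c) = C1 + C2*erf(sqrt(105)*c/35)


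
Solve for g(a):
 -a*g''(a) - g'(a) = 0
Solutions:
 g(a) = C1 + C2*log(a)


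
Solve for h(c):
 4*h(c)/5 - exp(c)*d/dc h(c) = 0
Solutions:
 h(c) = C1*exp(-4*exp(-c)/5)


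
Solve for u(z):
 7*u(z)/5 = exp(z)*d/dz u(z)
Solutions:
 u(z) = C1*exp(-7*exp(-z)/5)


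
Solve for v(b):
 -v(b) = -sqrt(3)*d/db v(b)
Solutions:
 v(b) = C1*exp(sqrt(3)*b/3)


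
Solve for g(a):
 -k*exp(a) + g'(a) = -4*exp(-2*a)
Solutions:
 g(a) = C1 + k*exp(a) + 2*exp(-2*a)


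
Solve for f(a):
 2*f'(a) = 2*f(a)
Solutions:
 f(a) = C1*exp(a)


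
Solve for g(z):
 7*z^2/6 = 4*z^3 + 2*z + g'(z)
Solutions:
 g(z) = C1 - z^4 + 7*z^3/18 - z^2


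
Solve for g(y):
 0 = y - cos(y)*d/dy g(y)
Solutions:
 g(y) = C1 + Integral(y/cos(y), y)


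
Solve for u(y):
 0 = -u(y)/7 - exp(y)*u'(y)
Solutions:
 u(y) = C1*exp(exp(-y)/7)


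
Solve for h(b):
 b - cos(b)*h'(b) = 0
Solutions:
 h(b) = C1 + Integral(b/cos(b), b)


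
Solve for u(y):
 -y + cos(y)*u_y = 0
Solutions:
 u(y) = C1 + Integral(y/cos(y), y)


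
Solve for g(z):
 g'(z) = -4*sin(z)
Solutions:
 g(z) = C1 + 4*cos(z)


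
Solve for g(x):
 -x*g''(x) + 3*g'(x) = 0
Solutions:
 g(x) = C1 + C2*x^4


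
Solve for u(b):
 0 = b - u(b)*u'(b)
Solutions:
 u(b) = -sqrt(C1 + b^2)
 u(b) = sqrt(C1 + b^2)


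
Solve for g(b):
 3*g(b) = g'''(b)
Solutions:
 g(b) = C3*exp(3^(1/3)*b) + (C1*sin(3^(5/6)*b/2) + C2*cos(3^(5/6)*b/2))*exp(-3^(1/3)*b/2)


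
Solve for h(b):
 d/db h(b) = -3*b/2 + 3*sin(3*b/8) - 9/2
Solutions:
 h(b) = C1 - 3*b^2/4 - 9*b/2 - 8*cos(3*b/8)


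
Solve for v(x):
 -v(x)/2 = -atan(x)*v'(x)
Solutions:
 v(x) = C1*exp(Integral(1/atan(x), x)/2)


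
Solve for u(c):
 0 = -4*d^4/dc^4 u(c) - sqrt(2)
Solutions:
 u(c) = C1 + C2*c + C3*c^2 + C4*c^3 - sqrt(2)*c^4/96


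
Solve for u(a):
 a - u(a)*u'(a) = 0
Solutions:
 u(a) = -sqrt(C1 + a^2)
 u(a) = sqrt(C1 + a^2)


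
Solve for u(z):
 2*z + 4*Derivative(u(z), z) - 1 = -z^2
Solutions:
 u(z) = C1 - z^3/12 - z^2/4 + z/4


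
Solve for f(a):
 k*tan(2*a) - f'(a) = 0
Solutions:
 f(a) = C1 - k*log(cos(2*a))/2


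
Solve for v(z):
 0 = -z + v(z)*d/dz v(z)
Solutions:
 v(z) = -sqrt(C1 + z^2)
 v(z) = sqrt(C1 + z^2)


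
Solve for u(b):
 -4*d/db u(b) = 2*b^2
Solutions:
 u(b) = C1 - b^3/6


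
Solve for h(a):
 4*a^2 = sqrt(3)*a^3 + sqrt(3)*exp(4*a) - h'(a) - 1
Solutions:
 h(a) = C1 + sqrt(3)*a^4/4 - 4*a^3/3 - a + sqrt(3)*exp(4*a)/4


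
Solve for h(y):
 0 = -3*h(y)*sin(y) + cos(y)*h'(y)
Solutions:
 h(y) = C1/cos(y)^3


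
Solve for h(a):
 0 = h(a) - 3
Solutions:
 h(a) = 3


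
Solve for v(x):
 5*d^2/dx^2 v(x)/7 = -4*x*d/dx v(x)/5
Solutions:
 v(x) = C1 + C2*erf(sqrt(14)*x/5)


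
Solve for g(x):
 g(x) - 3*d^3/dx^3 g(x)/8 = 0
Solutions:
 g(x) = C3*exp(2*3^(2/3)*x/3) + (C1*sin(3^(1/6)*x) + C2*cos(3^(1/6)*x))*exp(-3^(2/3)*x/3)


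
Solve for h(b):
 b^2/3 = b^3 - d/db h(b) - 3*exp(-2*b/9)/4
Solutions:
 h(b) = C1 + b^4/4 - b^3/9 + 27*exp(-2*b/9)/8


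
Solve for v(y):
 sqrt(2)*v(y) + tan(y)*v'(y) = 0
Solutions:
 v(y) = C1/sin(y)^(sqrt(2))


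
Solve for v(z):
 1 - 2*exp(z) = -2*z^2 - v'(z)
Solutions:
 v(z) = C1 - 2*z^3/3 - z + 2*exp(z)


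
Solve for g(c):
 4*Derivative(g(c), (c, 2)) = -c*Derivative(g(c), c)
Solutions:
 g(c) = C1 + C2*erf(sqrt(2)*c/4)


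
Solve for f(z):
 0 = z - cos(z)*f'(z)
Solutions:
 f(z) = C1 + Integral(z/cos(z), z)


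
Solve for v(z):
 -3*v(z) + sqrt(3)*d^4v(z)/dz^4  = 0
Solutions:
 v(z) = C1*exp(-3^(1/8)*z) + C2*exp(3^(1/8)*z) + C3*sin(3^(1/8)*z) + C4*cos(3^(1/8)*z)


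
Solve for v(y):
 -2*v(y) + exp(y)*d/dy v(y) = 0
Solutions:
 v(y) = C1*exp(-2*exp(-y))


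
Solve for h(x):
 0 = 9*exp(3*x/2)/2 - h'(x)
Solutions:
 h(x) = C1 + 3*exp(3*x/2)


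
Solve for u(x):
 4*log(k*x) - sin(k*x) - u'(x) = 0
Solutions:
 u(x) = C1 + 4*x*log(k*x) - 4*x - Piecewise((-cos(k*x)/k, Ne(k, 0)), (0, True))


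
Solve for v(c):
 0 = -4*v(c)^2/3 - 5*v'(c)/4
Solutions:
 v(c) = 15/(C1 + 16*c)


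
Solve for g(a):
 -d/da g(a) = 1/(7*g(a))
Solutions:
 g(a) = -sqrt(C1 - 14*a)/7
 g(a) = sqrt(C1 - 14*a)/7


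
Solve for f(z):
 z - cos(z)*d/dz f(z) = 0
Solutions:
 f(z) = C1 + Integral(z/cos(z), z)


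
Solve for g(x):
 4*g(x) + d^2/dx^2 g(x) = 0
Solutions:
 g(x) = C1*sin(2*x) + C2*cos(2*x)


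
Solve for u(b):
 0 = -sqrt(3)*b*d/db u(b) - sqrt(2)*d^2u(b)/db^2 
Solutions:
 u(b) = C1 + C2*erf(6^(1/4)*b/2)


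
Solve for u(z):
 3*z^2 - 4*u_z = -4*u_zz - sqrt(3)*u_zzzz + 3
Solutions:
 u(z) = C1 + C2*exp(-2^(1/3)*z*(-2*6^(1/3)/(9 + sqrt(16*sqrt(3) + 81))^(1/3) + 3^(1/6)*(9 + sqrt(16*sqrt(3) + 81))^(1/3))/6)*sin(2^(1/3)*z*(2*2^(1/3)*3^(5/6)/(9 + sqrt(16*sqrt(3) + 81))^(1/3) + 3^(2/3)*(9 + sqrt(16*sqrt(3) + 81))^(1/3))/6) + C3*exp(-2^(1/3)*z*(-2*6^(1/3)/(9 + sqrt(16*sqrt(3) + 81))^(1/3) + 3^(1/6)*(9 + sqrt(16*sqrt(3) + 81))^(1/3))/6)*cos(2^(1/3)*z*(2*2^(1/3)*3^(5/6)/(9 + sqrt(16*sqrt(3) + 81))^(1/3) + 3^(2/3)*(9 + sqrt(16*sqrt(3) + 81))^(1/3))/6) + C4*exp(2^(1/3)*z*(-2*6^(1/3)/(9 + sqrt(16*sqrt(3) + 81))^(1/3) + 3^(1/6)*(9 + sqrt(16*sqrt(3) + 81))^(1/3))/3) + z^3/4 + 3*z^2/4 + 3*z/4


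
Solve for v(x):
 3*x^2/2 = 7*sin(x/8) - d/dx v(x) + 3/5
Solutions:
 v(x) = C1 - x^3/2 + 3*x/5 - 56*cos(x/8)


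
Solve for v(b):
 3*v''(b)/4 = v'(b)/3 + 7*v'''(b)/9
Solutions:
 v(b) = C1 + (C2*sin(sqrt(615)*b/56) + C3*cos(sqrt(615)*b/56))*exp(27*b/56)


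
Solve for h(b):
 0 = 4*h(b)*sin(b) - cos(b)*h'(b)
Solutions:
 h(b) = C1/cos(b)^4


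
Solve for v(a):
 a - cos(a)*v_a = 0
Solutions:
 v(a) = C1 + Integral(a/cos(a), a)


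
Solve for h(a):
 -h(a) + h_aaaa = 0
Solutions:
 h(a) = C1*exp(-a) + C2*exp(a) + C3*sin(a) + C4*cos(a)


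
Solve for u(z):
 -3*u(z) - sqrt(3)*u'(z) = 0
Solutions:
 u(z) = C1*exp(-sqrt(3)*z)


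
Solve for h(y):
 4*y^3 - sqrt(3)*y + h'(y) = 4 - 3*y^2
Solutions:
 h(y) = C1 - y^4 - y^3 + sqrt(3)*y^2/2 + 4*y


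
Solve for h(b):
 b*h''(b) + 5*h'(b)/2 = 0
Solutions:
 h(b) = C1 + C2/b^(3/2)


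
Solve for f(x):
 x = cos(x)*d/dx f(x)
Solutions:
 f(x) = C1 + Integral(x/cos(x), x)


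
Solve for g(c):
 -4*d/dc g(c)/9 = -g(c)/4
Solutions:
 g(c) = C1*exp(9*c/16)


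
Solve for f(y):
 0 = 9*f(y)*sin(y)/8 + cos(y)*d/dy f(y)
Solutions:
 f(y) = C1*cos(y)^(9/8)


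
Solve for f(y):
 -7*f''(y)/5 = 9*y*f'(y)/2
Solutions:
 f(y) = C1 + C2*erf(3*sqrt(35)*y/14)


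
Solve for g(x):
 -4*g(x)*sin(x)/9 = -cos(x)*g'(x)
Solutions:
 g(x) = C1/cos(x)^(4/9)


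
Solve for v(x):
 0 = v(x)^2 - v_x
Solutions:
 v(x) = -1/(C1 + x)


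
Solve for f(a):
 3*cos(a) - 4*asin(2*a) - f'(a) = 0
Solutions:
 f(a) = C1 - 4*a*asin(2*a) - 2*sqrt(1 - 4*a^2) + 3*sin(a)


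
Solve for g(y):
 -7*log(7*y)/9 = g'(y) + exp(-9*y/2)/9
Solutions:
 g(y) = C1 - 7*y*log(y)/9 + 7*y*(1 - log(7))/9 + 2*exp(-9*y/2)/81


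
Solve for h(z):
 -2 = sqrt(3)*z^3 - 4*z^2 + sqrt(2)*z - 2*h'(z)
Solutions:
 h(z) = C1 + sqrt(3)*z^4/8 - 2*z^3/3 + sqrt(2)*z^2/4 + z


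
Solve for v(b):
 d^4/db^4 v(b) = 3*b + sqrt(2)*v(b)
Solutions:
 v(b) = C1*exp(-2^(1/8)*b) + C2*exp(2^(1/8)*b) + C3*sin(2^(1/8)*b) + C4*cos(2^(1/8)*b) - 3*sqrt(2)*b/2


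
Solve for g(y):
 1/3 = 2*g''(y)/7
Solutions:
 g(y) = C1 + C2*y + 7*y^2/12


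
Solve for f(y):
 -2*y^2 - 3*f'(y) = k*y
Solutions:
 f(y) = C1 - k*y^2/6 - 2*y^3/9


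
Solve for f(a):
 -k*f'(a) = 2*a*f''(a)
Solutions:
 f(a) = C1 + a^(1 - re(k)/2)*(C2*sin(log(a)*Abs(im(k))/2) + C3*cos(log(a)*im(k)/2))


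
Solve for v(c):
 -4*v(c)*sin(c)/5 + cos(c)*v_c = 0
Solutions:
 v(c) = C1/cos(c)^(4/5)


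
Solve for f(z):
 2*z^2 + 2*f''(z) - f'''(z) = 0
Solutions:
 f(z) = C1 + C2*z + C3*exp(2*z) - z^4/12 - z^3/6 - z^2/4


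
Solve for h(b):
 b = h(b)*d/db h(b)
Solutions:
 h(b) = -sqrt(C1 + b^2)
 h(b) = sqrt(C1 + b^2)


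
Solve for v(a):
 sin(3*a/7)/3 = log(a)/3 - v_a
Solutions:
 v(a) = C1 + a*log(a)/3 - a/3 + 7*cos(3*a/7)/9


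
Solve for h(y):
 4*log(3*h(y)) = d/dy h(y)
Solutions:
 -Integral(1/(log(_y) + log(3)), (_y, h(y)))/4 = C1 - y


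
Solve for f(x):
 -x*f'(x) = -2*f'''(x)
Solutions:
 f(x) = C1 + Integral(C2*airyai(2^(2/3)*x/2) + C3*airybi(2^(2/3)*x/2), x)


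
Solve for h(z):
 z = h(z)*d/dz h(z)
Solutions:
 h(z) = -sqrt(C1 + z^2)
 h(z) = sqrt(C1 + z^2)


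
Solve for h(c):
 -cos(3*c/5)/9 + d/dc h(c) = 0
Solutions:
 h(c) = C1 + 5*sin(3*c/5)/27


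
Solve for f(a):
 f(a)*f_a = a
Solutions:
 f(a) = -sqrt(C1 + a^2)
 f(a) = sqrt(C1 + a^2)


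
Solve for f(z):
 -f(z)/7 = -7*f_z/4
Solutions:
 f(z) = C1*exp(4*z/49)


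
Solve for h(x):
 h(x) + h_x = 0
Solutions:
 h(x) = C1*exp(-x)


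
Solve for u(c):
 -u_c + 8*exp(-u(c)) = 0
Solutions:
 u(c) = log(C1 + 8*c)


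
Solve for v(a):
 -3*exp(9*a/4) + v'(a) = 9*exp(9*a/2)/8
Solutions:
 v(a) = C1 + 4*exp(9*a/4)/3 + exp(9*a/2)/4


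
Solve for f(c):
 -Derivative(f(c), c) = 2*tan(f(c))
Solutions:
 f(c) = pi - asin(C1*exp(-2*c))
 f(c) = asin(C1*exp(-2*c))


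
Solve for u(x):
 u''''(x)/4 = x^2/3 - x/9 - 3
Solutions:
 u(x) = C1 + C2*x + C3*x^2 + C4*x^3 + x^6/270 - x^5/270 - x^4/2


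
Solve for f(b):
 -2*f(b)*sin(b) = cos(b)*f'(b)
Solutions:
 f(b) = C1*cos(b)^2


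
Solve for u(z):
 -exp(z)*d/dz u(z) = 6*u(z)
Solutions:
 u(z) = C1*exp(6*exp(-z))


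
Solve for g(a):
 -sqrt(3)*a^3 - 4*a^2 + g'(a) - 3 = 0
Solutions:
 g(a) = C1 + sqrt(3)*a^4/4 + 4*a^3/3 + 3*a


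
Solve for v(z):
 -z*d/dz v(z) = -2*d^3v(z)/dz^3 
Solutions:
 v(z) = C1 + Integral(C2*airyai(2^(2/3)*z/2) + C3*airybi(2^(2/3)*z/2), z)


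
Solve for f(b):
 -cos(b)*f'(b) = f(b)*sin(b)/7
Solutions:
 f(b) = C1*cos(b)^(1/7)


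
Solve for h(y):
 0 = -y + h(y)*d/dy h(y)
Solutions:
 h(y) = -sqrt(C1 + y^2)
 h(y) = sqrt(C1 + y^2)


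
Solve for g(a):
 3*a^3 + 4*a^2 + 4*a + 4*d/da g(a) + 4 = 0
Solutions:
 g(a) = C1 - 3*a^4/16 - a^3/3 - a^2/2 - a


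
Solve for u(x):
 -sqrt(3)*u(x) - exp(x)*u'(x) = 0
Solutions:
 u(x) = C1*exp(sqrt(3)*exp(-x))


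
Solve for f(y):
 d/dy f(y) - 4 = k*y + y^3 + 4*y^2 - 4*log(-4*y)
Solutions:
 f(y) = C1 + k*y^2/2 + y^4/4 + 4*y^3/3 - 4*y*log(-y) + 8*y*(1 - log(2))


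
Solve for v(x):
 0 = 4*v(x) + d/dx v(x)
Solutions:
 v(x) = C1*exp(-4*x)


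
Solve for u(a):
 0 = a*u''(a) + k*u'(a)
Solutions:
 u(a) = C1 + a^(1 - re(k))*(C2*sin(log(a)*Abs(im(k))) + C3*cos(log(a)*im(k)))


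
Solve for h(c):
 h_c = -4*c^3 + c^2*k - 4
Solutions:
 h(c) = C1 - c^4 + c^3*k/3 - 4*c


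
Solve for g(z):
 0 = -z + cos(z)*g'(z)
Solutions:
 g(z) = C1 + Integral(z/cos(z), z)


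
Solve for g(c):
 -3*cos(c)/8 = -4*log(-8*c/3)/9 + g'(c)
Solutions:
 g(c) = C1 + 4*c*log(-c)/9 - 4*c*log(3)/9 - 4*c/9 + 4*c*log(2)/3 - 3*sin(c)/8


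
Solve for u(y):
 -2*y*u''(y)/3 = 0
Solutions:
 u(y) = C1 + C2*y


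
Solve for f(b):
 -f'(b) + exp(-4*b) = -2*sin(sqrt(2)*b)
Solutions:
 f(b) = C1 - sqrt(2)*cos(sqrt(2)*b) - exp(-4*b)/4


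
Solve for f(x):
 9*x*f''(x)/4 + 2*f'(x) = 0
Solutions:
 f(x) = C1 + C2*x^(1/9)


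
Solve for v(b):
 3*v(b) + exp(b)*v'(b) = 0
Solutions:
 v(b) = C1*exp(3*exp(-b))


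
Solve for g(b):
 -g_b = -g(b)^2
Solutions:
 g(b) = -1/(C1 + b)


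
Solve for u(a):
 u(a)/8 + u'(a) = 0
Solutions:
 u(a) = C1*exp(-a/8)


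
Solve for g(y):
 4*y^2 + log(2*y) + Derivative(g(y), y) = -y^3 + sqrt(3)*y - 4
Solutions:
 g(y) = C1 - y^4/4 - 4*y^3/3 + sqrt(3)*y^2/2 - y*log(y) - 3*y - y*log(2)


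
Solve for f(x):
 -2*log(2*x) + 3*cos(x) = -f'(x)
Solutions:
 f(x) = C1 + 2*x*log(x) - 2*x + 2*x*log(2) - 3*sin(x)


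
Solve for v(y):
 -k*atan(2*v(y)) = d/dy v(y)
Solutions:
 Integral(1/atan(2*_y), (_y, v(y))) = C1 - k*y


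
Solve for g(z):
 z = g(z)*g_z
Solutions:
 g(z) = -sqrt(C1 + z^2)
 g(z) = sqrt(C1 + z^2)


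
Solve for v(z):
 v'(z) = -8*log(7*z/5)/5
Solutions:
 v(z) = C1 - 8*z*log(z)/5 - 8*z*log(7)/5 + 8*z/5 + 8*z*log(5)/5


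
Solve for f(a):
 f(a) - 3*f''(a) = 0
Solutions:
 f(a) = C1*exp(-sqrt(3)*a/3) + C2*exp(sqrt(3)*a/3)


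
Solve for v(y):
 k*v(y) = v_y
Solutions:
 v(y) = C1*exp(k*y)


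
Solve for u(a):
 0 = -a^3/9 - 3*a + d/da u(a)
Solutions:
 u(a) = C1 + a^4/36 + 3*a^2/2


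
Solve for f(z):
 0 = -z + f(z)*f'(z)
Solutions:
 f(z) = -sqrt(C1 + z^2)
 f(z) = sqrt(C1 + z^2)


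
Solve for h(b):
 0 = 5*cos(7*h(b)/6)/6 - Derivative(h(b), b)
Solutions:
 -5*b/6 - 3*log(sin(7*h(b)/6) - 1)/7 + 3*log(sin(7*h(b)/6) + 1)/7 = C1


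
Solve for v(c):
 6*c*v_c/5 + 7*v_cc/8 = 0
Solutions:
 v(c) = C1 + C2*erf(2*sqrt(210)*c/35)


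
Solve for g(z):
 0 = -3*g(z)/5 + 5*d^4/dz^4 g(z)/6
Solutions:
 g(z) = C1*exp(-sqrt(15)*2^(1/4)*z/5) + C2*exp(sqrt(15)*2^(1/4)*z/5) + C3*sin(sqrt(15)*2^(1/4)*z/5) + C4*cos(sqrt(15)*2^(1/4)*z/5)


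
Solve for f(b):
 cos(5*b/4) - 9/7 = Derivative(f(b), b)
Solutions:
 f(b) = C1 - 9*b/7 + 4*sin(5*b/4)/5


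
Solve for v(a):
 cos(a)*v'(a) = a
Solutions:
 v(a) = C1 + Integral(a/cos(a), a)


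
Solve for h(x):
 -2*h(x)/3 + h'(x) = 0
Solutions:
 h(x) = C1*exp(2*x/3)


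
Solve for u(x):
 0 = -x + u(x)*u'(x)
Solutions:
 u(x) = -sqrt(C1 + x^2)
 u(x) = sqrt(C1 + x^2)


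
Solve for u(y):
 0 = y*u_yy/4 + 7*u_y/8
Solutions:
 u(y) = C1 + C2/y^(5/2)


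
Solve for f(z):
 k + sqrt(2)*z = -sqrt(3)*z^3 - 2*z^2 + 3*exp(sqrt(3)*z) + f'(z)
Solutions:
 f(z) = C1 + k*z + sqrt(3)*z^4/4 + 2*z^3/3 + sqrt(2)*z^2/2 - sqrt(3)*exp(sqrt(3)*z)


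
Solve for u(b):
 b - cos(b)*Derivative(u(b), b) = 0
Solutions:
 u(b) = C1 + Integral(b/cos(b), b)


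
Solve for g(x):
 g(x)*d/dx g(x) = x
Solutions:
 g(x) = -sqrt(C1 + x^2)
 g(x) = sqrt(C1 + x^2)


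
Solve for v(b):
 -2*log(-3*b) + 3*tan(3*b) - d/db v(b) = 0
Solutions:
 v(b) = C1 - 2*b*log(-b) - 2*b*log(3) + 2*b - log(cos(3*b))


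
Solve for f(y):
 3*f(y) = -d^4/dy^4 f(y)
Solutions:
 f(y) = (C1*sin(sqrt(2)*3^(1/4)*y/2) + C2*cos(sqrt(2)*3^(1/4)*y/2))*exp(-sqrt(2)*3^(1/4)*y/2) + (C3*sin(sqrt(2)*3^(1/4)*y/2) + C4*cos(sqrt(2)*3^(1/4)*y/2))*exp(sqrt(2)*3^(1/4)*y/2)


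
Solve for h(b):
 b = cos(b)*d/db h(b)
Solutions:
 h(b) = C1 + Integral(b/cos(b), b)


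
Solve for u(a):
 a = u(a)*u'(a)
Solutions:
 u(a) = -sqrt(C1 + a^2)
 u(a) = sqrt(C1 + a^2)


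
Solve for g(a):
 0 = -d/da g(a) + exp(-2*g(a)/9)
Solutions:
 g(a) = 9*log(-sqrt(C1 + a)) - 9*log(3) + 9*log(2)/2
 g(a) = 9*log(C1 + a)/2 - 9*log(3) + 9*log(2)/2


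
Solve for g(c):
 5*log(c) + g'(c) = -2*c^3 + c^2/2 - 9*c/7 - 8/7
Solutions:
 g(c) = C1 - c^4/2 + c^3/6 - 9*c^2/14 - 5*c*log(c) + 27*c/7


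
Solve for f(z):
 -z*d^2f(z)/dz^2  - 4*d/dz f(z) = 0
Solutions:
 f(z) = C1 + C2/z^3


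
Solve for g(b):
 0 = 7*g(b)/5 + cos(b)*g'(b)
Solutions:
 g(b) = C1*(sin(b) - 1)^(7/10)/(sin(b) + 1)^(7/10)


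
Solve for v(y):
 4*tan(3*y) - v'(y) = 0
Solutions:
 v(y) = C1 - 4*log(cos(3*y))/3


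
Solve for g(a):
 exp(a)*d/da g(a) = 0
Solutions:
 g(a) = C1


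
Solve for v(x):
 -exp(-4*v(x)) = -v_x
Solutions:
 v(x) = log(-I*(C1 + 4*x)^(1/4))
 v(x) = log(I*(C1 + 4*x)^(1/4))
 v(x) = log(-(C1 + 4*x)^(1/4))
 v(x) = log(C1 + 4*x)/4


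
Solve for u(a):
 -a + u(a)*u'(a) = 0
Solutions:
 u(a) = -sqrt(C1 + a^2)
 u(a) = sqrt(C1 + a^2)


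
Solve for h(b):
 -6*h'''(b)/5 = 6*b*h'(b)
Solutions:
 h(b) = C1 + Integral(C2*airyai(-5^(1/3)*b) + C3*airybi(-5^(1/3)*b), b)


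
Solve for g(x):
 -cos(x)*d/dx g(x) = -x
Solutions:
 g(x) = C1 + Integral(x/cos(x), x)


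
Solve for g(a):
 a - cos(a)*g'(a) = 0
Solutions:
 g(a) = C1 + Integral(a/cos(a), a)


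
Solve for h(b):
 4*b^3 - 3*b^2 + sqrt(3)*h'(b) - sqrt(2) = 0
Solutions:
 h(b) = C1 - sqrt(3)*b^4/3 + sqrt(3)*b^3/3 + sqrt(6)*b/3


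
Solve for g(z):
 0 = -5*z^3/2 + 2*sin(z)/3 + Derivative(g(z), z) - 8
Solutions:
 g(z) = C1 + 5*z^4/8 + 8*z + 2*cos(z)/3


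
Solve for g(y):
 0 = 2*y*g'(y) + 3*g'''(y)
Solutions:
 g(y) = C1 + Integral(C2*airyai(-2^(1/3)*3^(2/3)*y/3) + C3*airybi(-2^(1/3)*3^(2/3)*y/3), y)


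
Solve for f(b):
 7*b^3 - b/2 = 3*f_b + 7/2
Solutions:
 f(b) = C1 + 7*b^4/12 - b^2/12 - 7*b/6


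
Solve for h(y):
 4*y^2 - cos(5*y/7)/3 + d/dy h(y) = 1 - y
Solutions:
 h(y) = C1 - 4*y^3/3 - y^2/2 + y + 7*sin(5*y/7)/15


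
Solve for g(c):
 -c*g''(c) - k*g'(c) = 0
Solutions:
 g(c) = C1 + c^(1 - re(k))*(C2*sin(log(c)*Abs(im(k))) + C3*cos(log(c)*im(k)))


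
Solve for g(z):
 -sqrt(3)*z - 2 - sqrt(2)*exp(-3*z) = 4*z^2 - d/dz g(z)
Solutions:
 g(z) = C1 + 4*z^3/3 + sqrt(3)*z^2/2 + 2*z - sqrt(2)*exp(-3*z)/3


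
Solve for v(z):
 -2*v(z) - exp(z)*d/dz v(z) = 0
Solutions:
 v(z) = C1*exp(2*exp(-z))


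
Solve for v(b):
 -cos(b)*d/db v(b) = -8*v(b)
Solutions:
 v(b) = C1*(sin(b)^4 + 4*sin(b)^3 + 6*sin(b)^2 + 4*sin(b) + 1)/(sin(b)^4 - 4*sin(b)^3 + 6*sin(b)^2 - 4*sin(b) + 1)


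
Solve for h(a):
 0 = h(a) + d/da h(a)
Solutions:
 h(a) = C1*exp(-a)


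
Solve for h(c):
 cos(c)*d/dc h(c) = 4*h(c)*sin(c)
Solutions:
 h(c) = C1/cos(c)^4


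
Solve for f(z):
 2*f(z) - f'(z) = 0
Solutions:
 f(z) = C1*exp(2*z)


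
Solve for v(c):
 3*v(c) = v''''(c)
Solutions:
 v(c) = C1*exp(-3^(1/4)*c) + C2*exp(3^(1/4)*c) + C3*sin(3^(1/4)*c) + C4*cos(3^(1/4)*c)


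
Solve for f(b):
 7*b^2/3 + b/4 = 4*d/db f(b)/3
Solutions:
 f(b) = C1 + 7*b^3/12 + 3*b^2/32


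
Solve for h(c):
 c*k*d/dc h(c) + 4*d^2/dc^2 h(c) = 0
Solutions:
 h(c) = Piecewise((-sqrt(2)*sqrt(pi)*C1*erf(sqrt(2)*c*sqrt(k)/4)/sqrt(k) - C2, (k > 0) | (k < 0)), (-C1*c - C2, True))


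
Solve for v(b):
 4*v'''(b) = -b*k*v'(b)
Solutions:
 v(b) = C1 + Integral(C2*airyai(2^(1/3)*b*(-k)^(1/3)/2) + C3*airybi(2^(1/3)*b*(-k)^(1/3)/2), b)


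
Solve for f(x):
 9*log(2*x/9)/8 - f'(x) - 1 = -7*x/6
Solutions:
 f(x) = C1 + 7*x^2/12 + 9*x*log(x)/8 - 9*x*log(3)/4 - 17*x/8 + 9*x*log(2)/8


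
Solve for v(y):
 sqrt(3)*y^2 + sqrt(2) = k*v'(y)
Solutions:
 v(y) = C1 + sqrt(3)*y^3/(3*k) + sqrt(2)*y/k


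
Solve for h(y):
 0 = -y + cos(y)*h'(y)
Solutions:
 h(y) = C1 + Integral(y/cos(y), y)


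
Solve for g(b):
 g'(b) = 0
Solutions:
 g(b) = C1


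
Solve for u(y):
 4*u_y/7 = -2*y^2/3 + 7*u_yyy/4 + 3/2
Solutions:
 u(y) = C1 + C2*exp(-4*y/7) + C3*exp(4*y/7) - 7*y^3/18 - 217*y/48


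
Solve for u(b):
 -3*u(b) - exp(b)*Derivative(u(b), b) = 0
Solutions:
 u(b) = C1*exp(3*exp(-b))


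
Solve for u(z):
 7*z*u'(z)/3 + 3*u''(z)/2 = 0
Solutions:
 u(z) = C1 + C2*erf(sqrt(7)*z/3)


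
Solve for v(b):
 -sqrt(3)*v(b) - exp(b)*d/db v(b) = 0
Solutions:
 v(b) = C1*exp(sqrt(3)*exp(-b))


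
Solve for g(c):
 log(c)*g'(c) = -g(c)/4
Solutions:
 g(c) = C1*exp(-li(c)/4)


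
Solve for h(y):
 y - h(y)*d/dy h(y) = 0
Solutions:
 h(y) = -sqrt(C1 + y^2)
 h(y) = sqrt(C1 + y^2)


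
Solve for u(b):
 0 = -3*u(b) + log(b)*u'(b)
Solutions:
 u(b) = C1*exp(3*li(b))


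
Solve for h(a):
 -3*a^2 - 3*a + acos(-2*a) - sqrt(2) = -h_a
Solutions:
 h(a) = C1 + a^3 + 3*a^2/2 - a*acos(-2*a) + sqrt(2)*a - sqrt(1 - 4*a^2)/2


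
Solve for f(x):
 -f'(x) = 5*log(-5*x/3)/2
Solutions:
 f(x) = C1 - 5*x*log(-x)/2 + 5*x*(-log(5) + 1 + log(3))/2


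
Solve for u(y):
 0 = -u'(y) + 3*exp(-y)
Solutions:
 u(y) = C1 - 3*exp(-y)


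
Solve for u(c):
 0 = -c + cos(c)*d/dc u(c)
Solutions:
 u(c) = C1 + Integral(c/cos(c), c)


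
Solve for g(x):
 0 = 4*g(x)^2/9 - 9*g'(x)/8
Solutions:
 g(x) = -81/(C1 + 32*x)


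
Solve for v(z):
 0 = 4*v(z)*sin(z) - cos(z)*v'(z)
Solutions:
 v(z) = C1/cos(z)^4


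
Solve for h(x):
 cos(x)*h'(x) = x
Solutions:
 h(x) = C1 + Integral(x/cos(x), x)


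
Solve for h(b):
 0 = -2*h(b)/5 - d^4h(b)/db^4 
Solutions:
 h(b) = (C1*sin(10^(3/4)*b/10) + C2*cos(10^(3/4)*b/10))*exp(-10^(3/4)*b/10) + (C3*sin(10^(3/4)*b/10) + C4*cos(10^(3/4)*b/10))*exp(10^(3/4)*b/10)


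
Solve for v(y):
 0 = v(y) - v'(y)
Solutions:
 v(y) = C1*exp(y)


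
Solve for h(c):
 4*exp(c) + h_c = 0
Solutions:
 h(c) = C1 - 4*exp(c)


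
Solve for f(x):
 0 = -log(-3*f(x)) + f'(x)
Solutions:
 -Integral(1/(log(-_y) + log(3)), (_y, f(x))) = C1 - x


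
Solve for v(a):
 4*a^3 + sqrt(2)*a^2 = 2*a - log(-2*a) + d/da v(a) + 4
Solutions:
 v(a) = C1 + a^4 + sqrt(2)*a^3/3 - a^2 + a*log(-a) + a*(-5 + log(2))


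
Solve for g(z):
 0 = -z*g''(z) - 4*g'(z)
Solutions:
 g(z) = C1 + C2/z^3


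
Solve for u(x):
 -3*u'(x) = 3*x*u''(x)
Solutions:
 u(x) = C1 + C2*log(x)


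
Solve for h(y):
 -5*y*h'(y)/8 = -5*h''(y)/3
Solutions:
 h(y) = C1 + C2*erfi(sqrt(3)*y/4)


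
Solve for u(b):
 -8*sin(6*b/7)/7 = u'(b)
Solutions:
 u(b) = C1 + 4*cos(6*b/7)/3


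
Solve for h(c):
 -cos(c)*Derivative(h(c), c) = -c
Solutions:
 h(c) = C1 + Integral(c/cos(c), c)


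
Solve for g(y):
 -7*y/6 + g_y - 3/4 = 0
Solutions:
 g(y) = C1 + 7*y^2/12 + 3*y/4


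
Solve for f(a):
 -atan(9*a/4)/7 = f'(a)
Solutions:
 f(a) = C1 - a*atan(9*a/4)/7 + 2*log(81*a^2 + 16)/63


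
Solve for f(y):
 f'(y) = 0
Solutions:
 f(y) = C1


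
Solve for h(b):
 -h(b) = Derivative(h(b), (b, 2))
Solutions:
 h(b) = C1*sin(b) + C2*cos(b)


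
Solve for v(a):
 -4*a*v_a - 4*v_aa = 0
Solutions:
 v(a) = C1 + C2*erf(sqrt(2)*a/2)


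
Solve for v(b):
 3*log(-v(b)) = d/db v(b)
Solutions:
 -li(-v(b)) = C1 + 3*b


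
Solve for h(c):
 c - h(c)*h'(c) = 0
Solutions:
 h(c) = -sqrt(C1 + c^2)
 h(c) = sqrt(C1 + c^2)


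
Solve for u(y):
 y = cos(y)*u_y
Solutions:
 u(y) = C1 + Integral(y/cos(y), y)


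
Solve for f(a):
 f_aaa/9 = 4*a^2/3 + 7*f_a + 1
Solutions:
 f(a) = C1 + C2*exp(-3*sqrt(7)*a) + C3*exp(3*sqrt(7)*a) - 4*a^3/63 - 197*a/1323


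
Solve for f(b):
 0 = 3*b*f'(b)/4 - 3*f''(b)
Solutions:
 f(b) = C1 + C2*erfi(sqrt(2)*b/4)


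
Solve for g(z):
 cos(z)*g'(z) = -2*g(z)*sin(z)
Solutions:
 g(z) = C1*cos(z)^2


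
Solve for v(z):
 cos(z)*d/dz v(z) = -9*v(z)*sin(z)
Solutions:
 v(z) = C1*cos(z)^9


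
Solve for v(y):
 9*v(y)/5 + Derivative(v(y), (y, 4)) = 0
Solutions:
 v(y) = (C1*sin(5^(3/4)*sqrt(6)*y/10) + C2*cos(5^(3/4)*sqrt(6)*y/10))*exp(-5^(3/4)*sqrt(6)*y/10) + (C3*sin(5^(3/4)*sqrt(6)*y/10) + C4*cos(5^(3/4)*sqrt(6)*y/10))*exp(5^(3/4)*sqrt(6)*y/10)


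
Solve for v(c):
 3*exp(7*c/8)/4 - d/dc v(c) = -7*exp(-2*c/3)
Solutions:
 v(c) = C1 + 6*exp(7*c/8)/7 - 21*exp(-2*c/3)/2


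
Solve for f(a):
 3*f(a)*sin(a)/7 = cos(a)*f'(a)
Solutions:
 f(a) = C1/cos(a)^(3/7)


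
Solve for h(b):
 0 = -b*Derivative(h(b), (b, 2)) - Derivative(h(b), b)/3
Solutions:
 h(b) = C1 + C2*b^(2/3)


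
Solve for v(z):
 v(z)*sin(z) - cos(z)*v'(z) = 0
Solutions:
 v(z) = C1/cos(z)


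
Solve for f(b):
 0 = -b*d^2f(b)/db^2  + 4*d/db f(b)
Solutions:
 f(b) = C1 + C2*b^5


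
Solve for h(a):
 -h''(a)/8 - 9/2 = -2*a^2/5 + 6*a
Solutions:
 h(a) = C1 + C2*a + 4*a^4/15 - 8*a^3 - 18*a^2


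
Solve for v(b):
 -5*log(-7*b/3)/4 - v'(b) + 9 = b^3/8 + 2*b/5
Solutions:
 v(b) = C1 - b^4/32 - b^2/5 - 5*b*log(-b)/4 + b*(-5*log(7) + 5*log(3) + 41)/4


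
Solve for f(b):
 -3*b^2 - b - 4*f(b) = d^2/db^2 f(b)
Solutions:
 f(b) = C1*sin(2*b) + C2*cos(2*b) - 3*b^2/4 - b/4 + 3/8


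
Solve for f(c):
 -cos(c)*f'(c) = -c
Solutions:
 f(c) = C1 + Integral(c/cos(c), c)


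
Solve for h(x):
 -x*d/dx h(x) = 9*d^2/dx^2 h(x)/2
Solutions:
 h(x) = C1 + C2*erf(x/3)


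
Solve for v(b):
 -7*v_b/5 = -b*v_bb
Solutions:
 v(b) = C1 + C2*b^(12/5)


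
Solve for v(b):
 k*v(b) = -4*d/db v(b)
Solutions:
 v(b) = C1*exp(-b*k/4)


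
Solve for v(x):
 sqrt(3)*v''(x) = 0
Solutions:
 v(x) = C1 + C2*x


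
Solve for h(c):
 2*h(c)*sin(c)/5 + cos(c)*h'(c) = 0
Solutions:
 h(c) = C1*cos(c)^(2/5)


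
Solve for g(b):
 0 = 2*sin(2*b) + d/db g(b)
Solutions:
 g(b) = C1 + cos(2*b)


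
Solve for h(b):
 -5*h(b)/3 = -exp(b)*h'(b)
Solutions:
 h(b) = C1*exp(-5*exp(-b)/3)


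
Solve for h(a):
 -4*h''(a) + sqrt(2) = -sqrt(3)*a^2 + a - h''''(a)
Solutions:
 h(a) = C1 + C2*a + C3*exp(-2*a) + C4*exp(2*a) + sqrt(3)*a^4/48 - a^3/24 + a^2*(sqrt(3) + 2*sqrt(2))/16


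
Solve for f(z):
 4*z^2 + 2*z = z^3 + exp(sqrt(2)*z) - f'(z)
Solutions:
 f(z) = C1 + z^4/4 - 4*z^3/3 - z^2 + sqrt(2)*exp(sqrt(2)*z)/2


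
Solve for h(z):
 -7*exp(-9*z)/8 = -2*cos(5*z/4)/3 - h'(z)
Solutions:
 h(z) = C1 - 8*sin(5*z/4)/15 - 7*exp(-9*z)/72


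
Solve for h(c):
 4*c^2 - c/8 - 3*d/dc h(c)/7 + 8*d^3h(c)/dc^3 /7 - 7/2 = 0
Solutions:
 h(c) = C1 + C2*exp(-sqrt(6)*c/4) + C3*exp(sqrt(6)*c/4) + 28*c^3/9 - 7*c^2/48 + 749*c/18


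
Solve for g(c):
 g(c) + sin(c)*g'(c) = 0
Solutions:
 g(c) = C1*sqrt(cos(c) + 1)/sqrt(cos(c) - 1)
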